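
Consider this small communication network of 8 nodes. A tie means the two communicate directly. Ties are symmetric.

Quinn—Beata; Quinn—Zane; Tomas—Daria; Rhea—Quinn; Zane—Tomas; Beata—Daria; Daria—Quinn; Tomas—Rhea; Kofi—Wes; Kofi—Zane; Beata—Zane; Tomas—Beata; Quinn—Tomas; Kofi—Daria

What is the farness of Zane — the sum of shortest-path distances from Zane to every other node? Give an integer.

Distances from Zane: Beata:1, Daria:2, Kofi:1, Quinn:1, Rhea:2, Tomas:1, Wes:2.
Sum = 1 + 2 + 1 + 1 + 2 + 1 + 2 = 10.

10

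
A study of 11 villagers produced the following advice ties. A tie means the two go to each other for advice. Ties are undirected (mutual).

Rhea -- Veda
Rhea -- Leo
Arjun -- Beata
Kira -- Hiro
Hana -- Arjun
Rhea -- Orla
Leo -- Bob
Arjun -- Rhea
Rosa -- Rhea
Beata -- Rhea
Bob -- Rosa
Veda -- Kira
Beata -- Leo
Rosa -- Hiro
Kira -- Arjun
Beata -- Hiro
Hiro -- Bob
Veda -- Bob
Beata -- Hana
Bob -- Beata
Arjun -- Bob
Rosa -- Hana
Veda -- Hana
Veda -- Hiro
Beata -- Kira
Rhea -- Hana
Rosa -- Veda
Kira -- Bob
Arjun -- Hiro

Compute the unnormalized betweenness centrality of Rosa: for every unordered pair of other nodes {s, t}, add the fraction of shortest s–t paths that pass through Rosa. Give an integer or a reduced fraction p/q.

7/5

Pairs whose geodesics pass through Rosa — Bob–Hana: 1/4; Bob–Orla: 1/5; Bob–Rhea: 1/5; Hana–Hiro: 1/4; Hiro–Orla: 1/4; Hiro–Rhea: 1/4.
All other pairs contribute 0.
Summing the contributions gives betweenness(Rosa) = 7/5.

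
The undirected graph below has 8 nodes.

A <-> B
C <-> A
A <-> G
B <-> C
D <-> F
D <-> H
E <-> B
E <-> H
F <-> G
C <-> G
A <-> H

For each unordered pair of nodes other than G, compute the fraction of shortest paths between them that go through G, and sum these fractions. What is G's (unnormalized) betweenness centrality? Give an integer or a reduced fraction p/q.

7/2

Pairs whose geodesics pass through G — D–C: 1/2; F–C: 1; F–A: 1; F–B: 2/2.
All other pairs contribute 0.
Summing the contributions gives betweenness(G) = 7/2.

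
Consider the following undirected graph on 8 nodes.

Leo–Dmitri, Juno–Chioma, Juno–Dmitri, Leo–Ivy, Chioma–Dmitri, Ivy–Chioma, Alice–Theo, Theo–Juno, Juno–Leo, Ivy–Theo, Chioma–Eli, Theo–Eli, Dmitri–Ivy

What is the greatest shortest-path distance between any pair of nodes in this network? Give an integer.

Eccentricity of each node (its greatest distance to any other): Alice:3, Chioma:3, Dmitri:3, Eli:3, Ivy:2, Juno:2, Leo:3, Theo:2.
The maximum eccentricity is 3, realized for instance by the pair Dmitri–Alice via Dmitri – Juno – Theo – Alice. So the diameter is 3.

3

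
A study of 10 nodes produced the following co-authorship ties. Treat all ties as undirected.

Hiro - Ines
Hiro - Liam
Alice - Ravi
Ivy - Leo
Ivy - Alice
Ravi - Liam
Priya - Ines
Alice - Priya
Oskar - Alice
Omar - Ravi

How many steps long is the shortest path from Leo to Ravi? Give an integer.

3

One shortest route is Leo – Ivy – Alice – Ravi, which uses 3 edges, and at distance 2 from Leo we only reach {Alice}, which does not include Ravi. So d(Leo,Ravi) = 3.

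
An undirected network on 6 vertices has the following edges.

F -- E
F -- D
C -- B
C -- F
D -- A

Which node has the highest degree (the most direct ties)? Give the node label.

F

Degrees — A:1, B:1, C:2, D:2, E:1, F:3.
The maximum is 3, attained only by F.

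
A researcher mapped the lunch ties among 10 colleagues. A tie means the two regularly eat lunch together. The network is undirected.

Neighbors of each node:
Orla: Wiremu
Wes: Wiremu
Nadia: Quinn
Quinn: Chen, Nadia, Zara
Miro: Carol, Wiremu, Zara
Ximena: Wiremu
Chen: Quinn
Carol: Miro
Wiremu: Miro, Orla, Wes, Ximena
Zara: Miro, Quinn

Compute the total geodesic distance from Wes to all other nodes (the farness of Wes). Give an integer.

27

Distances from Wes: Carol:3, Chen:5, Miro:2, Nadia:5, Orla:2, Quinn:4, Wiremu:1, Ximena:2, Zara:3.
Sum = 3 + 5 + 2 + 5 + 2 + 4 + 1 + 2 + 3 = 27.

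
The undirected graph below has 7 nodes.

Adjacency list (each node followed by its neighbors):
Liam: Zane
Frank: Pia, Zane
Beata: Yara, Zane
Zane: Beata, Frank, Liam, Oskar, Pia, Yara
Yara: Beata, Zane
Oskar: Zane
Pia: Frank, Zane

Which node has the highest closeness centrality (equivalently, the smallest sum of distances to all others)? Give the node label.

Zane

Farness (sum of distances to all others) for each node — Beata:10, Frank:10, Liam:11, Oskar:11, Pia:10, Yara:10, Zane:6.
The smallest farness is 6, for Zane, so Zane has the highest closeness.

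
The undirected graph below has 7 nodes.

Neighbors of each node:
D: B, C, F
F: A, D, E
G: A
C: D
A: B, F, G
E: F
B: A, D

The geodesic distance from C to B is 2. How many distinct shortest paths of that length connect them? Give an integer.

1

The shortest distance is 2, and the only length-2 path is C–D–B. So there is exactly 1 shortest path.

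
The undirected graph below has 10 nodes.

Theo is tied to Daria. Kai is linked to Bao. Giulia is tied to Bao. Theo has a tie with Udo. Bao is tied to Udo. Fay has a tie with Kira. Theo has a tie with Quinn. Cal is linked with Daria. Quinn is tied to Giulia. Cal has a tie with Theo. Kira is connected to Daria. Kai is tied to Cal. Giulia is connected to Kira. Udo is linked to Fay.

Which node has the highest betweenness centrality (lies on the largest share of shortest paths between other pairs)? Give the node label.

Unnormalized betweenness of each node: Bao:16/3, Cal:10/3, Daria:10/3, Fay:1, Giulia:29/6, Kai:5/3, Kira:14/3, Quinn:4/3, Theo:43/6, Udo:16/3.
Theo has the largest value, 43/6, making it the main broker — the node through which the most shortest paths run.

Theo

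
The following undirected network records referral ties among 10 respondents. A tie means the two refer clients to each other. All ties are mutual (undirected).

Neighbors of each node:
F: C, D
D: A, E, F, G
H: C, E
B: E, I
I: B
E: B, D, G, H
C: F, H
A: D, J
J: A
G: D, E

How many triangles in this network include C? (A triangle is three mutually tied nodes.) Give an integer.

0

C's neighbors are F and H, but none of them are tied to each other, so no triangle contains C.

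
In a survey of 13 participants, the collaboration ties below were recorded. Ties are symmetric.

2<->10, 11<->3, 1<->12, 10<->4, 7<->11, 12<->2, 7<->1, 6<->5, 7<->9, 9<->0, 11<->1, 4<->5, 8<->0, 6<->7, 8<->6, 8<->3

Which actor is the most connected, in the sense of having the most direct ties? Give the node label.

7

Degrees — 0:2, 1:3, 2:2, 3:2, 4:2, 5:2, 6:3, 7:4, 8:3, 9:2, 10:2, 11:3, 12:2.
The maximum is 4, attained only by 7.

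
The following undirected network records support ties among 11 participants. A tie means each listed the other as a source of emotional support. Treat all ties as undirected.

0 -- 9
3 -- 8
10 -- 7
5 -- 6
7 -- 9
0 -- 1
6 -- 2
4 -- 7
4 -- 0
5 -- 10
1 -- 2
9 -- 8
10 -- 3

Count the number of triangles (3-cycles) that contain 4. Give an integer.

0

4's neighbors are 0 and 7, but none of them are tied to each other, so no triangle contains 4.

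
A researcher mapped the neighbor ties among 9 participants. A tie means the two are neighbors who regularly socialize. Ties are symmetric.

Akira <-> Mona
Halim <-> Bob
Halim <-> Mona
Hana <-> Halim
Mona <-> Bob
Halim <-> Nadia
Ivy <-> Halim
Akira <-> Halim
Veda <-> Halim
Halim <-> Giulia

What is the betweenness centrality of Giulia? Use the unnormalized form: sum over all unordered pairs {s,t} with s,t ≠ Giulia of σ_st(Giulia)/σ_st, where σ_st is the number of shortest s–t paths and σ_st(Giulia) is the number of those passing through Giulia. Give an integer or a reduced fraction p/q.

0

No shortest path between any pair of other nodes passes through Giulia.
Summing the contributions gives betweenness(Giulia) = 0.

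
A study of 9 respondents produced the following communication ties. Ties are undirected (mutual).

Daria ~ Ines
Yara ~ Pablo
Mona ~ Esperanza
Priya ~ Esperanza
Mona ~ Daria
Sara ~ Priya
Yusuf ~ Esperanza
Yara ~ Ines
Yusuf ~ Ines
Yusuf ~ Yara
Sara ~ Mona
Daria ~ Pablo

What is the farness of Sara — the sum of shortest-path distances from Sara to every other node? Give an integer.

19

Distances from Sara: Daria:2, Esperanza:2, Ines:3, Mona:1, Pablo:3, Priya:1, Yara:4, Yusuf:3.
Sum = 2 + 2 + 3 + 1 + 3 + 1 + 4 + 3 = 19.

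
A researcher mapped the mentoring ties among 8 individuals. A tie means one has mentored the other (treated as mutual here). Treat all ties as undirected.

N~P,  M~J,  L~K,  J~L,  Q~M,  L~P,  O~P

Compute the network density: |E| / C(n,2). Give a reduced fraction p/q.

1/4

There are 7 edges and 8 nodes, so the maximum possible is C(8,2) = 28.
Density = 7/28 = 1/4.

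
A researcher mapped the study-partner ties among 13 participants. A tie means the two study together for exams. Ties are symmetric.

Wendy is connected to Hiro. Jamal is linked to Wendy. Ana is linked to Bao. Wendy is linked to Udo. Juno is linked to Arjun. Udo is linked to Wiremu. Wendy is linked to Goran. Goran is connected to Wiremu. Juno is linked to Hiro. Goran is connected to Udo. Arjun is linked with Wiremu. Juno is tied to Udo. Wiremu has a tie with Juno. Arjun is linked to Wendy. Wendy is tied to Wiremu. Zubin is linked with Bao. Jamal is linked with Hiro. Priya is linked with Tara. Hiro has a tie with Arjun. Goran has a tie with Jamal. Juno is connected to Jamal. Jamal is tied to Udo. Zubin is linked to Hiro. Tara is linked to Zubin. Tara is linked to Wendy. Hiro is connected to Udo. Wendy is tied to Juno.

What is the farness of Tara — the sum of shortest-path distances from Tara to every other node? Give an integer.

22

Distances from Tara: Ana:3, Arjun:2, Bao:2, Goran:2, Hiro:2, Jamal:2, Juno:2, Priya:1, Udo:2, Wendy:1, Wiremu:2, Zubin:1.
Sum = 3 + 2 + 2 + 2 + 2 + 2 + 2 + 1 + 2 + 1 + 2 + 1 = 22.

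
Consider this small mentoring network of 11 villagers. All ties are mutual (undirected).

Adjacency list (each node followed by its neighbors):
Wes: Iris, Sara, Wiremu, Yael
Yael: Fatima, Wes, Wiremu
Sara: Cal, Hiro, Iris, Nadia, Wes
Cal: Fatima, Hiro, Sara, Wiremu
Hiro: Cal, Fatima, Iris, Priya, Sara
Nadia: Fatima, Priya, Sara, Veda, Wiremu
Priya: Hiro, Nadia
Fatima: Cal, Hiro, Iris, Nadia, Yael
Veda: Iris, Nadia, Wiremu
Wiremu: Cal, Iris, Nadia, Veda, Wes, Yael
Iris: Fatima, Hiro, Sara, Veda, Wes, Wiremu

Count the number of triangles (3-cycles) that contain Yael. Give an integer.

Yael's neighbors: Fatima, Wes, and Wiremu.
Neighbor pairs that are themselves tied: Yael–Wes–Wiremu. Each forms one triangle with Yael, for 1 in total.

1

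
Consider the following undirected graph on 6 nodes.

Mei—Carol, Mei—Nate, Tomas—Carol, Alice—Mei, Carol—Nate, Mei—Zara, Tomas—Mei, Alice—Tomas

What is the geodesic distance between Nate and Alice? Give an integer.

One shortest route is Nate – Mei – Alice, which uses 2 edges, and Nate and Alice are not directly tied, so nothing shorter exists. So d(Nate,Alice) = 2.

2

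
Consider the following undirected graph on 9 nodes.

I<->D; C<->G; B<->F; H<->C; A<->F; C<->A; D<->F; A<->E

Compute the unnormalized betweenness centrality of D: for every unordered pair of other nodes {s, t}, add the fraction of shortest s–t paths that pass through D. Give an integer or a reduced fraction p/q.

Pairs whose geodesics pass through D — I–B: 1; I–E: 1; I–H: 1; I–F: 1; I–C: 1; I–G: 1; I–A: 1.
All other pairs contribute 0.
Summing the contributions gives betweenness(D) = 7.

7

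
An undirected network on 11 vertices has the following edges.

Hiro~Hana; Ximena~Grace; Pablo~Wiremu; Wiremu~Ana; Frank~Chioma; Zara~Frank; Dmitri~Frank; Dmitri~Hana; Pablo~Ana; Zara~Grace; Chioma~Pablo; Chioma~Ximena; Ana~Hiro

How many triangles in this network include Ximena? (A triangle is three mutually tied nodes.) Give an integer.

0

Ximena's neighbors are Chioma and Grace, but none of them are tied to each other, so no triangle contains Ximena.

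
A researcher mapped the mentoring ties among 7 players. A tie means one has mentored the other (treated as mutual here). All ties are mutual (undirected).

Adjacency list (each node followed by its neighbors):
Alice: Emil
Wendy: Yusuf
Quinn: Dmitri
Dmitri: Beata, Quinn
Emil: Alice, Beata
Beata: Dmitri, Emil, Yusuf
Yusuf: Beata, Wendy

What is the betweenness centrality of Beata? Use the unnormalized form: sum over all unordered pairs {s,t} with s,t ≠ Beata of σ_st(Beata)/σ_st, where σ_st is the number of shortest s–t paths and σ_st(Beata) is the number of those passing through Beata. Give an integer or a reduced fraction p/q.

12

Pairs whose geodesics pass through Beata — Alice–Quinn: 1; Alice–Wendy: 1; Alice–Yusuf: 1; Alice–Dmitri: 1; Quinn–Emil: 1; Quinn–Wendy: 1; Quinn–Yusuf: 1; Emil–Wendy: 1; Emil–Yusuf: 1; Emil–Dmitri: 1; Wendy–Dmitri: 1; Yusuf–Dmitri: 1.
All other pairs contribute 0.
Summing the contributions gives betweenness(Beata) = 12.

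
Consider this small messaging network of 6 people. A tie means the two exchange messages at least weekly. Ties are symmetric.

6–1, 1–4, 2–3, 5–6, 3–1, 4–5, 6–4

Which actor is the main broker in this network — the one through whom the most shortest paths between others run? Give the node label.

1

Unnormalized betweenness of each node: 1:6, 2:0, 3:4, 4:3/2, 5:0, 6:3/2.
1 has the largest value, 6, making it the main broker — the node through which the most shortest paths run.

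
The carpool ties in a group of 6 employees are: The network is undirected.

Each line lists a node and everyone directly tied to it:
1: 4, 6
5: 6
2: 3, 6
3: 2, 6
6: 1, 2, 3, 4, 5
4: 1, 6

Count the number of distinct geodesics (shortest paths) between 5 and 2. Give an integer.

The shortest distance is 2, and the only length-2 path is 5–6–2. So there is exactly 1 shortest path.

1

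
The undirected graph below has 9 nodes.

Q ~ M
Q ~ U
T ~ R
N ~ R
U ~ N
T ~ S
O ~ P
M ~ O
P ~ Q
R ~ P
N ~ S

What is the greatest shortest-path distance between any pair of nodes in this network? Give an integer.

Eccentricity of each node (its greatest distance to any other): M:4, N:3, O:4, P:3, Q:3, R:3, S:4, T:4, U:3.
The maximum eccentricity is 4, realized for instance by the pair S–O via S – N – R – P – O. So the diameter is 4.

4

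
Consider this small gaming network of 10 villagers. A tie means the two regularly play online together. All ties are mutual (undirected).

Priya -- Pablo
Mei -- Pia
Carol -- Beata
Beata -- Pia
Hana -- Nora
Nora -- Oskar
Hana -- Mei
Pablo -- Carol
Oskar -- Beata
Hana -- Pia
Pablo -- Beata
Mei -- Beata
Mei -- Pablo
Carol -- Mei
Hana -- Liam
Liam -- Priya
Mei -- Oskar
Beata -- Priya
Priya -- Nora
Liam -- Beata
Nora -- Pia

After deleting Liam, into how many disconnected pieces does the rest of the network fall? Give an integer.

Liam's neighbors (Beata, Hana, and Priya) remain reachable from one another through other ties, so the rest of the network stays in one piece.

1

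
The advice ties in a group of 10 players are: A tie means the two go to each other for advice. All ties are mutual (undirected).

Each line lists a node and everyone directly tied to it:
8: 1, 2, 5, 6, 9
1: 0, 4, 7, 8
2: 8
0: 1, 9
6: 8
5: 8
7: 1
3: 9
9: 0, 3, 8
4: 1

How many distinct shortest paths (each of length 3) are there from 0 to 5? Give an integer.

2

The shortest distance is 3. The length-3 paths are: 0–9–8–5; 0–1–8–5.
That gives 2 distinct shortest paths.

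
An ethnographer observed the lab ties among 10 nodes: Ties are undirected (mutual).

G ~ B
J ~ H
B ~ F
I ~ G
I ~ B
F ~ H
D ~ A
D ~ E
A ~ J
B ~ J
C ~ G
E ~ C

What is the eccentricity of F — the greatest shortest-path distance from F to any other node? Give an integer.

Distances from F: A:3, B:1, C:3, D:4, E:4, G:2, H:1, I:2, J:2.
The largest is 4 (to D and E), so the eccentricity of F is 4.

4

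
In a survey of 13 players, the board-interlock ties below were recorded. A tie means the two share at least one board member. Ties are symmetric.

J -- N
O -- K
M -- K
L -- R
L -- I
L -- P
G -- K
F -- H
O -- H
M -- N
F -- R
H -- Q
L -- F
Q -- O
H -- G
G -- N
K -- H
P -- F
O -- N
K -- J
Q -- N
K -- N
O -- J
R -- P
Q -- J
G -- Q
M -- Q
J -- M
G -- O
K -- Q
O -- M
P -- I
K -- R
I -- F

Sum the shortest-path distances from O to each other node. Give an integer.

20

Distances from O: F:2, G:1, H:1, I:3, J:1, K:1, L:3, M:1, N:1, P:3, Q:1, R:2.
Sum = 2 + 1 + 1 + 3 + 1 + 1 + 3 + 1 + 1 + 3 + 1 + 2 = 20.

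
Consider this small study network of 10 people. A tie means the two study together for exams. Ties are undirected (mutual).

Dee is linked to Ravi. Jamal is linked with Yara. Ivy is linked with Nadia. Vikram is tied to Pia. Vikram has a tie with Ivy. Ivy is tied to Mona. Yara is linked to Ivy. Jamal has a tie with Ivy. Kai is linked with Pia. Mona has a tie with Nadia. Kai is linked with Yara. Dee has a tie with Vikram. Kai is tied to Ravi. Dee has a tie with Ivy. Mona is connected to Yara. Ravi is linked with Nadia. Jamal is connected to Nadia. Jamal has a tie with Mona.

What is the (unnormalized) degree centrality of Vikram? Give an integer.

Vikram is directly tied to Dee, Ivy, and Pia. That is 3 neighbors, so the degree of Vikram is 3.

3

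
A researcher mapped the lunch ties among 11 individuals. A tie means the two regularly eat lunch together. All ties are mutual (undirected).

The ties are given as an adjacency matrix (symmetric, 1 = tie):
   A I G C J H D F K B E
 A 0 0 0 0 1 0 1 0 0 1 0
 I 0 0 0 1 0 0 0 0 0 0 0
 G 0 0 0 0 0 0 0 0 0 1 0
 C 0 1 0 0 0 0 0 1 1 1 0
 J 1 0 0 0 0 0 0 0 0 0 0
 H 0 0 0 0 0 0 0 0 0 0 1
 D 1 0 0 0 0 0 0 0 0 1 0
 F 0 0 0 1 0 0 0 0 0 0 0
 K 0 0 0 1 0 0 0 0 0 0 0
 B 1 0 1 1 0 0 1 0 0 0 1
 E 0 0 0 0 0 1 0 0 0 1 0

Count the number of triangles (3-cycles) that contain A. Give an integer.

A's neighbors: B, D, and J.
Neighbor pairs that are themselves tied: A–B–D. Each forms one triangle with A, for 1 in total.

1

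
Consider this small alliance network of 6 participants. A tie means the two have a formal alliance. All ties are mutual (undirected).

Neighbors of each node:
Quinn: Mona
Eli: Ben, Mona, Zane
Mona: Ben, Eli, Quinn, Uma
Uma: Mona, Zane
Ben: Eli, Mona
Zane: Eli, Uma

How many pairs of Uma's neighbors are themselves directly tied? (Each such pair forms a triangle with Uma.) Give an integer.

Uma's neighbors are Mona and Zane, but none of them are tied to each other, so no triangle contains Uma.

0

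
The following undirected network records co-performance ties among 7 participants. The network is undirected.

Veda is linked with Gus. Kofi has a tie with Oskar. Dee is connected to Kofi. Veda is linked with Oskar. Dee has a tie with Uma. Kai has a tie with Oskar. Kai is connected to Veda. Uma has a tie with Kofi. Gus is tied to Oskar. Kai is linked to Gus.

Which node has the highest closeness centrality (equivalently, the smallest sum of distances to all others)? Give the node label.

Oskar

Farness (sum of distances to all others) for each node — Dee:13, Gus:11, Kai:11, Kofi:9, Oskar:8, Uma:13, Veda:11.
The smallest farness is 8, for Oskar, so Oskar has the highest closeness.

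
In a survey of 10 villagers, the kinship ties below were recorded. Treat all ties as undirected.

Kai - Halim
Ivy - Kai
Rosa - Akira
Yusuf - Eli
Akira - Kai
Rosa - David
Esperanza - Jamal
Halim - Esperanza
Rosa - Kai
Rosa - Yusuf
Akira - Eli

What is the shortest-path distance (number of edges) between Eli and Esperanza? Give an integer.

4

One shortest route is Eli – Akira – Kai – Halim – Esperanza, which uses 4 edges, and at distance 3 from Eli we only reach {David, Halim, Ivy}, which does not include Esperanza. So d(Eli,Esperanza) = 4.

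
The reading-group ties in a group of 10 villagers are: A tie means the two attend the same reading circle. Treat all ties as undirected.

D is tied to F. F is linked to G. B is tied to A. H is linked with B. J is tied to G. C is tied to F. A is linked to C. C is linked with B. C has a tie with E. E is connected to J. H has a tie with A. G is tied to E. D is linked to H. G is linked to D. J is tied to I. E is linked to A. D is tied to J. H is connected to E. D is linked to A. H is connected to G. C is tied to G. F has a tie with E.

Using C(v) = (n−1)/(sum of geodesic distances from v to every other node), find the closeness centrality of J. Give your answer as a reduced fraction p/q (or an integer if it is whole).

3/5

Distances from J: A:2, B:3, C:2, D:1, E:1, F:2, G:1, H:2, I:1. Sum = 15.
n = 10, so closeness = 9/15 = 3/5.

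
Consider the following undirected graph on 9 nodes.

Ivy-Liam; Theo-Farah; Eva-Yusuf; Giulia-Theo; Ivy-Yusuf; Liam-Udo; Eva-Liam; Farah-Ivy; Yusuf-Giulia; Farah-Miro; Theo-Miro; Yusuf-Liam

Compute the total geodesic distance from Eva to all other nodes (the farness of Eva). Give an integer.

18

Distances from Eva: Farah:3, Giulia:2, Ivy:2, Liam:1, Miro:4, Theo:3, Udo:2, Yusuf:1.
Sum = 3 + 2 + 2 + 1 + 4 + 3 + 2 + 1 = 18.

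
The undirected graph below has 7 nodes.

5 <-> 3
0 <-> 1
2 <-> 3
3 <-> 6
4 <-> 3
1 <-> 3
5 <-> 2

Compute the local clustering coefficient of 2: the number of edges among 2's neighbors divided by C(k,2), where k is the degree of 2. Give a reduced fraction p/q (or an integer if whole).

2's neighbors: 3 and 5 (k = 2).
Possible neighbor pairs: C(2,2) = 1. Edges among them: 3–5 → e = 1.
Clustering(2) = 1/1.

1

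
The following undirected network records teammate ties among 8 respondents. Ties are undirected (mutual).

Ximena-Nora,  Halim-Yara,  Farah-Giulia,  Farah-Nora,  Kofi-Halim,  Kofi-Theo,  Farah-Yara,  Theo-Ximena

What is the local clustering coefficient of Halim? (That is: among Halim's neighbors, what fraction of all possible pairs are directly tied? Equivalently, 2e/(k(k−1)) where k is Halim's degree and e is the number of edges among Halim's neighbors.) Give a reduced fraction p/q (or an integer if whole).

Halim's neighbors: Kofi and Yara (k = 2).
Possible neighbor pairs: C(2,2) = 1. Edges among them: none → e = 0.
Clustering(Halim) = 0/1.

0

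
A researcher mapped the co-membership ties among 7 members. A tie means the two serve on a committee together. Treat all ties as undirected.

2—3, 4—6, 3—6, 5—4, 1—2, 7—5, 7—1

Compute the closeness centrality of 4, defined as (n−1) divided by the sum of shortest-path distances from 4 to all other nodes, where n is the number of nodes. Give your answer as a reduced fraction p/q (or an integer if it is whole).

1/2

Distances from 4: 1:3, 2:3, 3:2, 5:1, 6:1, 7:2. Sum = 12.
n = 7, so closeness = 6/12 = 1/2.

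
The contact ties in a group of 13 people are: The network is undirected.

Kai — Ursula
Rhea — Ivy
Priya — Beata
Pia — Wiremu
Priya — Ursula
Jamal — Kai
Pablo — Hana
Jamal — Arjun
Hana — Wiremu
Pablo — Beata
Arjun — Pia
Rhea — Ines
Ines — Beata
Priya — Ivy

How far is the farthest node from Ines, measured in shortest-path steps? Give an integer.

Distances from Ines: Arjun:6, Beata:1, Hana:3, Ivy:2, Jamal:5, Kai:4, Pablo:2, Pia:5, Priya:2, Rhea:1, Ursula:3, Wiremu:4.
The largest is 6 (to Arjun), so the eccentricity of Ines is 6.

6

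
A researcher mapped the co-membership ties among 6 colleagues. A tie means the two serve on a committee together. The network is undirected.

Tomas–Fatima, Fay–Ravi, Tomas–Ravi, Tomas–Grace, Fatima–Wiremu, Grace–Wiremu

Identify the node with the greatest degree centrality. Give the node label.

Tomas

Degrees — Fatima:2, Fay:1, Grace:2, Ravi:2, Tomas:3, Wiremu:2.
The maximum is 3, attained only by Tomas.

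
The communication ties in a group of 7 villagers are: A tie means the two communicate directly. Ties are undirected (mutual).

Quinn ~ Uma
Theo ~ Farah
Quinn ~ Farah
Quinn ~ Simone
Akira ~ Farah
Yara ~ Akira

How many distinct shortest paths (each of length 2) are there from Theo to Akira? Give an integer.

The shortest distance is 2, and the only length-2 path is Theo–Farah–Akira. So there is exactly 1 shortest path.

1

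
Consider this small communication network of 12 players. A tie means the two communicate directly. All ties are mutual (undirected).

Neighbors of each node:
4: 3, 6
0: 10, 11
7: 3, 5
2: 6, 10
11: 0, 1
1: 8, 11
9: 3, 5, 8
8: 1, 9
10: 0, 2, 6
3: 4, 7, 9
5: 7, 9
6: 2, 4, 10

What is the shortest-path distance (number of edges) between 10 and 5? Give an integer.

5

One shortest route is 10 – 6 – 4 – 3 – 9 – 5, which uses 5 edges, and at distance 4 from 10 we only reach {7, 8, 9}, which does not include 5. So d(10,5) = 5.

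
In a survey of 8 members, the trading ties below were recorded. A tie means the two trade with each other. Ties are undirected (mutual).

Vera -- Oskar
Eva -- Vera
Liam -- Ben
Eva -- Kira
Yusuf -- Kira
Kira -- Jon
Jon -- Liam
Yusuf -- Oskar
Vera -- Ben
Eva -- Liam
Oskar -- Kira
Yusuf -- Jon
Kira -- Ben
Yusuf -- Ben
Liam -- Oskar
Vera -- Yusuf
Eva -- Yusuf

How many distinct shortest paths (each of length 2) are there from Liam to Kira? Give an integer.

4

The shortest distance is 2. The length-2 paths are: Liam–Oskar–Kira; Liam–Jon–Kira; Liam–Ben–Kira; Liam–Eva–Kira.
That gives 4 distinct shortest paths.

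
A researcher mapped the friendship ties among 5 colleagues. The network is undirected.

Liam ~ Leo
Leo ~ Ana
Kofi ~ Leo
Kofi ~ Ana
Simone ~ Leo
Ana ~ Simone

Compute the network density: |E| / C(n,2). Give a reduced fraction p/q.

There are 6 edges and 5 nodes, so the maximum possible is C(5,2) = 10.
Density = 6/10 = 3/5.

3/5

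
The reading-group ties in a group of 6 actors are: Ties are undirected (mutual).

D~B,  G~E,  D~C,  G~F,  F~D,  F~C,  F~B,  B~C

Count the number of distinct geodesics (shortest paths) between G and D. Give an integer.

1

The shortest distance is 2, and the only length-2 path is G–F–D. So there is exactly 1 shortest path.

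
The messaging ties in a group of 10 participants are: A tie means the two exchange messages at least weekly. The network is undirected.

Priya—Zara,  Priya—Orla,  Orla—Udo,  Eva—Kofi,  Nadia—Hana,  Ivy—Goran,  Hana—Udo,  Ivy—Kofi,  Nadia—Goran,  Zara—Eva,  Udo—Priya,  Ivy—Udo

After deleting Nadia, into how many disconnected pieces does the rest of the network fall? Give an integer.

Nadia's neighbors (Goran and Hana) remain reachable from one another through other ties, so the rest of the network stays in one piece.

1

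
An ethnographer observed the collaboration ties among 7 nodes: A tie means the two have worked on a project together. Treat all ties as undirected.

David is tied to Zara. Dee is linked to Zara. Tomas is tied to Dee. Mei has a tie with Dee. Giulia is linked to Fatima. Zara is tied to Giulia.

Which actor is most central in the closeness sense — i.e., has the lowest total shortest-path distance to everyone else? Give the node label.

Farness (sum of distances to all others) for each node — David:14, Dee:10, Fatima:17, Giulia:12, Mei:15, Tomas:15, Zara:9.
The smallest farness is 9, for Zara, so Zara has the highest closeness.

Zara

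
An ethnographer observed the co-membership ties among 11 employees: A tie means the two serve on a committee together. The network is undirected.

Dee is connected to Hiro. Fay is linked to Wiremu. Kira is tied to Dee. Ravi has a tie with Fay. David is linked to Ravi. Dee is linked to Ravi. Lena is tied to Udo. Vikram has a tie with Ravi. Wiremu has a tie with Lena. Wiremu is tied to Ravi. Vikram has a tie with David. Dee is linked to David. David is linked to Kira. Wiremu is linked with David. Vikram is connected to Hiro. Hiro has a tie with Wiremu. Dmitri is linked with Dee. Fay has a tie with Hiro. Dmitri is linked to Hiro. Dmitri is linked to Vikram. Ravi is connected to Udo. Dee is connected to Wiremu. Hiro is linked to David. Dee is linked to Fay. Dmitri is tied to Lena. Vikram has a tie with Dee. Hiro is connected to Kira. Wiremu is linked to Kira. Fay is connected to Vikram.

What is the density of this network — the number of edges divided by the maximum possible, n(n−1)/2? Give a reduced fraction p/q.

29/55

There are 29 edges and 11 nodes, so the maximum possible is C(11,2) = 55.
Density = 29/55.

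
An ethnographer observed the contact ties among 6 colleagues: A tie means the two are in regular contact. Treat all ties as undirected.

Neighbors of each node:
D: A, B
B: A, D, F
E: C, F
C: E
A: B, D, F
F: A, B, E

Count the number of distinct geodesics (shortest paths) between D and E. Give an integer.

The shortest distance is 3. The length-3 paths are: D–A–F–E; D–B–F–E.
That gives 2 distinct shortest paths.

2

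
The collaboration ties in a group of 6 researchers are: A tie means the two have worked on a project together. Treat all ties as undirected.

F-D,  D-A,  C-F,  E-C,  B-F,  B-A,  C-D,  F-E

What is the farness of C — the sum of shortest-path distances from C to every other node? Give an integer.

7

Distances from C: A:2, B:2, D:1, E:1, F:1.
Sum = 2 + 2 + 1 + 1 + 1 = 7.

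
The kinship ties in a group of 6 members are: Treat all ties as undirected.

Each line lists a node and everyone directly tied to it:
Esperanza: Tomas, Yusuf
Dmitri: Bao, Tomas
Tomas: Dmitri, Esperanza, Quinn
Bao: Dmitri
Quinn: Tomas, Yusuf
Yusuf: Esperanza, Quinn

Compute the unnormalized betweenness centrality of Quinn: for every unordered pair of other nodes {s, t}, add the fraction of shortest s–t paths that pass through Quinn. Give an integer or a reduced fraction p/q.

3/2

Pairs whose geodesics pass through Quinn — Dmitri–Yusuf: 1/2; Bao–Yusuf: 1/2; Tomas–Yusuf: 1/2.
All other pairs contribute 0.
Summing the contributions gives betweenness(Quinn) = 3/2.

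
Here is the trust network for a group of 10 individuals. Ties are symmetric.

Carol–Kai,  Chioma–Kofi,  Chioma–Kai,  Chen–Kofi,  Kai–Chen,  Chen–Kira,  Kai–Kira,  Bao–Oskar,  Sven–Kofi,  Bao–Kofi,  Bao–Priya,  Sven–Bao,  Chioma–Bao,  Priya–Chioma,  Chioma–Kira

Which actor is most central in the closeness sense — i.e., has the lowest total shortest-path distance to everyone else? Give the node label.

Farness (sum of distances to all others) for each node — Bao:14, Carol:24, Chen:17, Chioma:13, Kai:16, Kira:17, Kofi:15, Oskar:22, Priya:18, Sven:20.
The smallest farness is 13, for Chioma, so Chioma has the highest closeness.

Chioma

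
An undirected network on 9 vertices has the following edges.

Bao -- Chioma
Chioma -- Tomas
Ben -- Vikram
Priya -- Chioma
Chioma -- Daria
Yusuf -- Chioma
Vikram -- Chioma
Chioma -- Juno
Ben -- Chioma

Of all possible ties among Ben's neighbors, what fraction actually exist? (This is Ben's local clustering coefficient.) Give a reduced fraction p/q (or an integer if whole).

Ben's neighbors: Chioma and Vikram (k = 2).
Possible neighbor pairs: C(2,2) = 1. Edges among them: Chioma–Vikram → e = 1.
Clustering(Ben) = 1/1.

1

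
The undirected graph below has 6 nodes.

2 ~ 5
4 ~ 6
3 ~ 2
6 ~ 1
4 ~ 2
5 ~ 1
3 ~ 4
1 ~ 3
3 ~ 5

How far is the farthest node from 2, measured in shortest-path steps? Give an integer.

Distances from 2: 1:2, 3:1, 4:1, 5:1, 6:2.
The largest is 2 (to 1 and 6), so the eccentricity of 2 is 2.

2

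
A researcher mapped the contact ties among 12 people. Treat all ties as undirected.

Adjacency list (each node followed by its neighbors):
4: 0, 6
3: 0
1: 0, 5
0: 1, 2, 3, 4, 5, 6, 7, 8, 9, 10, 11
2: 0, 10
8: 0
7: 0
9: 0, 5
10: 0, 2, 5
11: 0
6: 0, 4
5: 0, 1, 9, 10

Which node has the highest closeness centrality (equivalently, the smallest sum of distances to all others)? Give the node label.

0

Farness (sum of distances to all others) for each node — 0:11, 1:20, 2:20, 3:21, 4:20, 5:18, 6:20, 7:21, 8:21, 9:20, 10:19, 11:21.
The smallest farness is 11, for 0, so 0 has the highest closeness.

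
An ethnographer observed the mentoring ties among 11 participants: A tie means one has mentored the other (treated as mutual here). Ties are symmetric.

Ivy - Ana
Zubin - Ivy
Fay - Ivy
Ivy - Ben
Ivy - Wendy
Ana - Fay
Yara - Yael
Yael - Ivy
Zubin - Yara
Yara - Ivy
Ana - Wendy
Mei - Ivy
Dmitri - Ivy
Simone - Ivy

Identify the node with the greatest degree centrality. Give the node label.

Ivy

Degrees — Ana:3, Ben:1, Dmitri:1, Fay:2, Ivy:10, Mei:1, Simone:1, Wendy:2, Yael:2, Yara:3, Zubin:2.
The maximum is 10, attained only by Ivy.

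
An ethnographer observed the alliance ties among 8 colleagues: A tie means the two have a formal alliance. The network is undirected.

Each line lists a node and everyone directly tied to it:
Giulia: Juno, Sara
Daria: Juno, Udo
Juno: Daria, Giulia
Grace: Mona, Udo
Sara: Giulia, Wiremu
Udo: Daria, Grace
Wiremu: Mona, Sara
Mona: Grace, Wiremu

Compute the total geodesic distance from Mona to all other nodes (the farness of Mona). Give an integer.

Distances from Mona: Daria:3, Giulia:3, Grace:1, Juno:4, Sara:2, Udo:2, Wiremu:1.
Sum = 3 + 3 + 1 + 4 + 2 + 2 + 1 = 16.

16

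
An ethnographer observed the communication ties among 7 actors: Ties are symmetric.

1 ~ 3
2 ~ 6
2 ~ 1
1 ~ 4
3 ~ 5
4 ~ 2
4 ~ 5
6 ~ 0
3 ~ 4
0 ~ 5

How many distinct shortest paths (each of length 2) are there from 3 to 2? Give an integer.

2

The shortest distance is 2. The length-2 paths are: 3–1–2; 3–4–2.
That gives 2 distinct shortest paths.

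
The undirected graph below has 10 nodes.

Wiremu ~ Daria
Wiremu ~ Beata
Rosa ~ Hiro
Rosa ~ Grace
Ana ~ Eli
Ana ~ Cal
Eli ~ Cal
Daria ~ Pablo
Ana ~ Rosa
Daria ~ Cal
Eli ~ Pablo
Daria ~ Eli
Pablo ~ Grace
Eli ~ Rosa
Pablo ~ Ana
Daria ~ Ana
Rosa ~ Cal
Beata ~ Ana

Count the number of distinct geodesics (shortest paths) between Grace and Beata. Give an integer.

2

The shortest distance is 3. The length-3 paths are: Grace–Pablo–Ana–Beata; Grace–Rosa–Ana–Beata.
That gives 2 distinct shortest paths.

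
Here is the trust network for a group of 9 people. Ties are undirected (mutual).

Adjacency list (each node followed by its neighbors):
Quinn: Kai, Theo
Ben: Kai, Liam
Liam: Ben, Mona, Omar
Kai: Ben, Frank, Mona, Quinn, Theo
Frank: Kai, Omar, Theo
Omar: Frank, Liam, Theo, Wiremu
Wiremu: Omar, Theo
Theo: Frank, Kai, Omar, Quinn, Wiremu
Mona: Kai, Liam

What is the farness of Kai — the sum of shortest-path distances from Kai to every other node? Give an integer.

Distances from Kai: Ben:1, Frank:1, Liam:2, Mona:1, Omar:2, Quinn:1, Theo:1, Wiremu:2.
Sum = 1 + 1 + 2 + 1 + 2 + 1 + 1 + 2 = 11.

11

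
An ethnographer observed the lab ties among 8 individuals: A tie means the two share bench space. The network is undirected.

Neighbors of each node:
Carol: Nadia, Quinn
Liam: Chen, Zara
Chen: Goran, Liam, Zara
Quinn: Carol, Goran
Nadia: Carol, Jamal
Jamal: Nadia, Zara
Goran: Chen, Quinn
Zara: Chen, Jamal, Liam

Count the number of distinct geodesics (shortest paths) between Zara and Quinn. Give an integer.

1

The shortest distance is 3, and the only length-3 path is Zara–Chen–Goran–Quinn. So there is exactly 1 shortest path.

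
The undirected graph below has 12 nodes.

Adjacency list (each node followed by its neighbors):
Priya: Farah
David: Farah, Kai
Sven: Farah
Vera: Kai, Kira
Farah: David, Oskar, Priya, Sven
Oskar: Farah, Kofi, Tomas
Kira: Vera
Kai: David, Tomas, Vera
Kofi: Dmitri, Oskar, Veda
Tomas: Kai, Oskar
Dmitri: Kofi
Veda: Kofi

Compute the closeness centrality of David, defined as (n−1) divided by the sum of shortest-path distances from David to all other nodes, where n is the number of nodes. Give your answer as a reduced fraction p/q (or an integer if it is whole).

11/26

Distances from David: Dmitri:4, Farah:1, Kai:1, Kira:3, Kofi:3, Oskar:2, Priya:2, Sven:2, Tomas:2, Veda:4, Vera:2. Sum = 26.
n = 12, so closeness = 11/26.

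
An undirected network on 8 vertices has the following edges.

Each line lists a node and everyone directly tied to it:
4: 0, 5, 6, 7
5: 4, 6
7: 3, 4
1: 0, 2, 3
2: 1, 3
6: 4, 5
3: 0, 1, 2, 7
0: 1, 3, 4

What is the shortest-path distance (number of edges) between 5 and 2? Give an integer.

4

One shortest route is 5 – 4 – 0 – 1 – 2, which uses 4 edges, and at distance 3 from 5 we only reach {1, 3}, which does not include 2. So d(5,2) = 4.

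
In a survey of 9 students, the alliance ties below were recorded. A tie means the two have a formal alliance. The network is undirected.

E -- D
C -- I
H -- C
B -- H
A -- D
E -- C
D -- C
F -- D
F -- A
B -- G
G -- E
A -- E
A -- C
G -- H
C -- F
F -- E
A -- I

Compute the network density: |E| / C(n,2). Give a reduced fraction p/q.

17/36

There are 17 edges and 9 nodes, so the maximum possible is C(9,2) = 36.
Density = 17/36.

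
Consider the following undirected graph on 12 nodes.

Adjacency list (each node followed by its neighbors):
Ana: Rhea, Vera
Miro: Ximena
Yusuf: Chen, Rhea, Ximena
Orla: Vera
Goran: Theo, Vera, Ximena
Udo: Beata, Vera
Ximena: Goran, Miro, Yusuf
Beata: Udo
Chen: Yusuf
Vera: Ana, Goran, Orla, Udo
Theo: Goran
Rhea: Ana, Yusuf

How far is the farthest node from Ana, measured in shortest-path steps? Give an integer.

Distances from Ana: Beata:3, Chen:3, Goran:2, Miro:4, Orla:2, Rhea:1, Theo:3, Udo:2, Vera:1, Ximena:3, Yusuf:2.
The largest is 4 (to Miro), so the eccentricity of Ana is 4.

4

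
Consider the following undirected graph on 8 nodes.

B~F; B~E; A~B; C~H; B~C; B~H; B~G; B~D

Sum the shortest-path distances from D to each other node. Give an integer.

Distances from D: A:2, B:1, C:2, E:2, F:2, G:2, H:2.
Sum = 2 + 1 + 2 + 2 + 2 + 2 + 2 = 13.

13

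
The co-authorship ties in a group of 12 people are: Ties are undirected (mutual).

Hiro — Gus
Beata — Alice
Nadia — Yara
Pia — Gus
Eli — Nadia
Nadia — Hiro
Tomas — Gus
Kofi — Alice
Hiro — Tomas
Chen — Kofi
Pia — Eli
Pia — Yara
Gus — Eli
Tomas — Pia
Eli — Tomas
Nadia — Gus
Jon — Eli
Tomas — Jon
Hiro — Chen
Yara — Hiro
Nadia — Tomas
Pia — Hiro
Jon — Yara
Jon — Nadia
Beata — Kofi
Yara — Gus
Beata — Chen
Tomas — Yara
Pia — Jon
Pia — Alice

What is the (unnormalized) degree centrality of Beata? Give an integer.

3

Beata is directly tied to Alice, Chen, and Kofi. That is 3 neighbors, so the degree of Beata is 3.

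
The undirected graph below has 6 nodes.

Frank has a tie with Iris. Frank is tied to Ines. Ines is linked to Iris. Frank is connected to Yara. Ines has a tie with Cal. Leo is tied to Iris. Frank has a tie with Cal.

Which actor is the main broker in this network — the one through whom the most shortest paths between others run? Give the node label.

Unnormalized betweenness of each node: Cal:0, Frank:5, Ines:1, Iris:4, Leo:0, Yara:0.
Frank has the largest value, 5, making it the main broker — the node through which the most shortest paths run.

Frank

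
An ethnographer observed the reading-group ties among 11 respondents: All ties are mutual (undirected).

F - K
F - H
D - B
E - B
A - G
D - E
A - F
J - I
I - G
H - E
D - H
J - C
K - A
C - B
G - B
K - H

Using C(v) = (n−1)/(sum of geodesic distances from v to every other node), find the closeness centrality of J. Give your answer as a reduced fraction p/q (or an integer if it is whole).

10/27

Distances from J: A:3, B:2, C:1, D:3, E:3, F:4, G:2, H:4, I:1, K:4. Sum = 27.
n = 11, so closeness = 10/27.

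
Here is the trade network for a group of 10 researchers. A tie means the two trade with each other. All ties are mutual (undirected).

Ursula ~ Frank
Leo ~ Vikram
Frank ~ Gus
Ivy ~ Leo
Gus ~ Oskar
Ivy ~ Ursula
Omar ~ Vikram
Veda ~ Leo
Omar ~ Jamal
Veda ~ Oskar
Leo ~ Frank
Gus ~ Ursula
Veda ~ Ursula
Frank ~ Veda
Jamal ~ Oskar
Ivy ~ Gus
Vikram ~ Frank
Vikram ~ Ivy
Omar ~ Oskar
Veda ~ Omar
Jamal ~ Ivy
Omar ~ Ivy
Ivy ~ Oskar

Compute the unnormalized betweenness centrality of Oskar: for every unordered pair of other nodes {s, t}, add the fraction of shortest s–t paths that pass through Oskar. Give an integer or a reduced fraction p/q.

7/3

Pairs whose geodesics pass through Oskar — Jamal–Frank: 2/8; Jamal–Veda: 1/2; Jamal–Gus: 1/2; Ivy–Veda: 1/4; Veda–Gus: 1/3; Gus–Omar: 1/2.
All other pairs contribute 0.
Summing the contributions gives betweenness(Oskar) = 7/3.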